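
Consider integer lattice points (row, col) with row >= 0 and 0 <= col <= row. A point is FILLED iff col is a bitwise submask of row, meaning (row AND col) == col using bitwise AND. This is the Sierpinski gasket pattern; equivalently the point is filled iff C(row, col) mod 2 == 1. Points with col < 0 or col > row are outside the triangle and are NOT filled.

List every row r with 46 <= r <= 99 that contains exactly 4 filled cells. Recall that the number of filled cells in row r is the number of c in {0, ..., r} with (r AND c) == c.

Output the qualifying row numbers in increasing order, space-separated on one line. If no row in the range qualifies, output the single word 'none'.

Answer: 48 65 66 68 72 80 96

Derivation:
Row r has 2^popcount(r) filled cells, so we need popcount(r) = log2(4) = 2.
Scan r = 46..99 and keep those with exactly 2 one-bits:
r=46=101110 popcount=4 -> skip
r=47=101111 popcount=5 -> skip
r=48=110000 popcount=2 -> KEEP
r=49=110001 popcount=3 -> skip
r=50=110010 popcount=3 -> skip
r=51=110011 popcount=4 -> skip
r=52=110100 popcount=3 -> skip
r=53=110101 popcount=4 -> skip
r=54=110110 popcount=4 -> skip
r=55=110111 popcount=5 -> skip
r=56=111000 popcount=3 -> skip
r=57=111001 popcount=4 -> skip
r=58=111010 popcount=4 -> skip
r=59=111011 popcount=5 -> skip
r=60=111100 popcount=4 -> skip
r=61=111101 popcount=5 -> skip
r=62=111110 popcount=5 -> skip
r=63=111111 popcount=6 -> skip
r=64=1000000 popcount=1 -> skip
r=65=1000001 popcount=2 -> KEEP
r=66=1000010 popcount=2 -> KEEP
r=67=1000011 popcount=3 -> skip
r=68=1000100 popcount=2 -> KEEP
r=69=1000101 popcount=3 -> skip
r=70=1000110 popcount=3 -> skip
r=71=1000111 popcount=4 -> skip
r=72=1001000 popcount=2 -> KEEP
r=73=1001001 popcount=3 -> skip
r=74=1001010 popcount=3 -> skip
r=75=1001011 popcount=4 -> skip
r=76=1001100 popcount=3 -> skip
r=77=1001101 popcount=4 -> skip
r=78=1001110 popcount=4 -> skip
r=79=1001111 popcount=5 -> skip
r=80=1010000 popcount=2 -> KEEP
r=81=1010001 popcount=3 -> skip
r=82=1010010 popcount=3 -> skip
r=83=1010011 popcount=4 -> skip
r=84=1010100 popcount=3 -> skip
r=85=1010101 popcount=4 -> skip
r=86=1010110 popcount=4 -> skip
r=87=1010111 popcount=5 -> skip
r=88=1011000 popcount=3 -> skip
r=89=1011001 popcount=4 -> skip
r=90=1011010 popcount=4 -> skip
r=91=1011011 popcount=5 -> skip
r=92=1011100 popcount=4 -> skip
r=93=1011101 popcount=5 -> skip
r=94=1011110 popcount=5 -> skip
r=95=1011111 popcount=6 -> skip
r=96=1100000 popcount=2 -> KEEP
r=97=1100001 popcount=3 -> skip
r=98=1100010 popcount=3 -> skip
r=99=1100011 popcount=4 -> skip
Kept rows: 48 65 66 68 72 80 96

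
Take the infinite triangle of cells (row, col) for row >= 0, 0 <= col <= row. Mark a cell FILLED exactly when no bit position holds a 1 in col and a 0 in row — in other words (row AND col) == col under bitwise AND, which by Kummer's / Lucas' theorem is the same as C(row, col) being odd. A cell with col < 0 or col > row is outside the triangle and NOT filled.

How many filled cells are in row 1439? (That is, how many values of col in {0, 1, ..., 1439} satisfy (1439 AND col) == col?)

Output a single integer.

1439 in binary = 10110011111
popcount(1439) = number of 1-bits in 10110011111 = 8
A col c satisfies (1439 AND c) == c iff every set bit of c is also set in 1439; each of the 8 set bits of 1439 can independently be on or off in c.
count = 2^8 = 256

Answer: 256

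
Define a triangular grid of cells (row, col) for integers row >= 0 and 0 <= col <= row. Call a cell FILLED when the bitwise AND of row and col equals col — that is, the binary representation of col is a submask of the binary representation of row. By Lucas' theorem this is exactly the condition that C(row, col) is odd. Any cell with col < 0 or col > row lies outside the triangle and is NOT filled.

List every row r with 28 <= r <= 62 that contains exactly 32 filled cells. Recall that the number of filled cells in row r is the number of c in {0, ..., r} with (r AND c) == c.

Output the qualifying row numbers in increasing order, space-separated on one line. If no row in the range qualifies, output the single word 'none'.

Answer: 31 47 55 59 61 62

Derivation:
Row r has 2^popcount(r) filled cells, so we need popcount(r) = log2(32) = 5.
Scan r = 28..62 and keep those with exactly 5 one-bits:
r=28=11100 popcount=3 -> skip
r=29=11101 popcount=4 -> skip
r=30=11110 popcount=4 -> skip
r=31=11111 popcount=5 -> KEEP
r=32=100000 popcount=1 -> skip
r=33=100001 popcount=2 -> skip
r=34=100010 popcount=2 -> skip
r=35=100011 popcount=3 -> skip
r=36=100100 popcount=2 -> skip
r=37=100101 popcount=3 -> skip
r=38=100110 popcount=3 -> skip
r=39=100111 popcount=4 -> skip
r=40=101000 popcount=2 -> skip
r=41=101001 popcount=3 -> skip
r=42=101010 popcount=3 -> skip
r=43=101011 popcount=4 -> skip
r=44=101100 popcount=3 -> skip
r=45=101101 popcount=4 -> skip
r=46=101110 popcount=4 -> skip
r=47=101111 popcount=5 -> KEEP
r=48=110000 popcount=2 -> skip
r=49=110001 popcount=3 -> skip
r=50=110010 popcount=3 -> skip
r=51=110011 popcount=4 -> skip
r=52=110100 popcount=3 -> skip
r=53=110101 popcount=4 -> skip
r=54=110110 popcount=4 -> skip
r=55=110111 popcount=5 -> KEEP
r=56=111000 popcount=3 -> skip
r=57=111001 popcount=4 -> skip
r=58=111010 popcount=4 -> skip
r=59=111011 popcount=5 -> KEEP
r=60=111100 popcount=4 -> skip
r=61=111101 popcount=5 -> KEEP
r=62=111110 popcount=5 -> KEEP
Kept rows: 31 47 55 59 61 62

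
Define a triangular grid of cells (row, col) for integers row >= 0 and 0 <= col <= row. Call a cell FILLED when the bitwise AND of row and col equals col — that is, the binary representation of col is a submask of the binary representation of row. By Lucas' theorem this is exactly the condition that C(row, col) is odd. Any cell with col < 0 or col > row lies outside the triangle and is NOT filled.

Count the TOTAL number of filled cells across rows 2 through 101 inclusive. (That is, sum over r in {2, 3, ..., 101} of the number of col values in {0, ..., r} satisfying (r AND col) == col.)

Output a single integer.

r2=10 pc1: +2 =2
r3=11 pc2: +4 =6
r4=100 pc1: +2 =8
r5=101 pc2: +4 =12
r6=110 pc2: +4 =16
r7=111 pc3: +8 =24
r8=1000 pc1: +2 =26
r9=1001 pc2: +4 =30
r10=1010 pc2: +4 =34
r11=1011 pc3: +8 =42
r12=1100 pc2: +4 =46
r13=1101 pc3: +8 =54
r14=1110 pc3: +8 =62
r15=1111 pc4: +16 =78
r16=10000 pc1: +2 =80
r17=10001 pc2: +4 =84
r18=10010 pc2: +4 =88
r19=10011 pc3: +8 =96
r20=10100 pc2: +4 =100
r21=10101 pc3: +8 =108
r22=10110 pc3: +8 =116
r23=10111 pc4: +16 =132
r24=11000 pc2: +4 =136
r25=11001 pc3: +8 =144
r26=11010 pc3: +8 =152
r27=11011 pc4: +16 =168
r28=11100 pc3: +8 =176
r29=11101 pc4: +16 =192
r30=11110 pc4: +16 =208
r31=11111 pc5: +32 =240
r32=100000 pc1: +2 =242
r33=100001 pc2: +4 =246
r34=100010 pc2: +4 =250
r35=100011 pc3: +8 =258
r36=100100 pc2: +4 =262
r37=100101 pc3: +8 =270
r38=100110 pc3: +8 =278
r39=100111 pc4: +16 =294
r40=101000 pc2: +4 =298
r41=101001 pc3: +8 =306
r42=101010 pc3: +8 =314
r43=101011 pc4: +16 =330
r44=101100 pc3: +8 =338
r45=101101 pc4: +16 =354
r46=101110 pc4: +16 =370
r47=101111 pc5: +32 =402
r48=110000 pc2: +4 =406
r49=110001 pc3: +8 =414
r50=110010 pc3: +8 =422
r51=110011 pc4: +16 =438
r52=110100 pc3: +8 =446
r53=110101 pc4: +16 =462
r54=110110 pc4: +16 =478
r55=110111 pc5: +32 =510
r56=111000 pc3: +8 =518
r57=111001 pc4: +16 =534
r58=111010 pc4: +16 =550
r59=111011 pc5: +32 =582
r60=111100 pc4: +16 =598
r61=111101 pc5: +32 =630
r62=111110 pc5: +32 =662
r63=111111 pc6: +64 =726
r64=1000000 pc1: +2 =728
r65=1000001 pc2: +4 =732
r66=1000010 pc2: +4 =736
r67=1000011 pc3: +8 =744
r68=1000100 pc2: +4 =748
r69=1000101 pc3: +8 =756
r70=1000110 pc3: +8 =764
r71=1000111 pc4: +16 =780
r72=1001000 pc2: +4 =784
r73=1001001 pc3: +8 =792
r74=1001010 pc3: +8 =800
r75=1001011 pc4: +16 =816
r76=1001100 pc3: +8 =824
r77=1001101 pc4: +16 =840
r78=1001110 pc4: +16 =856
r79=1001111 pc5: +32 =888
r80=1010000 pc2: +4 =892
r81=1010001 pc3: +8 =900
r82=1010010 pc3: +8 =908
r83=1010011 pc4: +16 =924
r84=1010100 pc3: +8 =932
r85=1010101 pc4: +16 =948
r86=1010110 pc4: +16 =964
r87=1010111 pc5: +32 =996
r88=1011000 pc3: +8 =1004
r89=1011001 pc4: +16 =1020
r90=1011010 pc4: +16 =1036
r91=1011011 pc5: +32 =1068
r92=1011100 pc4: +16 =1084
r93=1011101 pc5: +32 =1116
r94=1011110 pc5: +32 =1148
r95=1011111 pc6: +64 =1212
r96=1100000 pc2: +4 =1216
r97=1100001 pc3: +8 =1224
r98=1100010 pc3: +8 =1232
r99=1100011 pc4: +16 =1248
r100=1100100 pc3: +8 =1256
r101=1100101 pc4: +16 =1272

Answer: 1272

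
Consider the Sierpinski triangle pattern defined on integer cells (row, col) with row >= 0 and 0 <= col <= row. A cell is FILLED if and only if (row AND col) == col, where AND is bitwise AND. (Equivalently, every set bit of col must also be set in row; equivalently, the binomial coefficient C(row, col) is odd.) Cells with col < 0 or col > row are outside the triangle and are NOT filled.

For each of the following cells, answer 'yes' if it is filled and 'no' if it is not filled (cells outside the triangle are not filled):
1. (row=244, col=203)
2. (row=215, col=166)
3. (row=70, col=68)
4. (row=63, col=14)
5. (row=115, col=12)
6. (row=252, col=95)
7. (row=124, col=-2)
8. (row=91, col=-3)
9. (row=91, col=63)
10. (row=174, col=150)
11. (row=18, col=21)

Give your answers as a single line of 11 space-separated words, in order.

Answer: no no yes yes no no no no no no no

Derivation:
(244,203): row=0b11110100, col=0b11001011, row AND col = 0b11000000 = 192; 192 != 203 -> empty
(215,166): row=0b11010111, col=0b10100110, row AND col = 0b10000110 = 134; 134 != 166 -> empty
(70,68): row=0b1000110, col=0b1000100, row AND col = 0b1000100 = 68; 68 == 68 -> filled
(63,14): row=0b111111, col=0b1110, row AND col = 0b1110 = 14; 14 == 14 -> filled
(115,12): row=0b1110011, col=0b1100, row AND col = 0b0 = 0; 0 != 12 -> empty
(252,95): row=0b11111100, col=0b1011111, row AND col = 0b1011100 = 92; 92 != 95 -> empty
(124,-2): col outside [0, 124] -> not filled
(91,-3): col outside [0, 91] -> not filled
(91,63): row=0b1011011, col=0b111111, row AND col = 0b11011 = 27; 27 != 63 -> empty
(174,150): row=0b10101110, col=0b10010110, row AND col = 0b10000110 = 134; 134 != 150 -> empty
(18,21): col outside [0, 18] -> not filled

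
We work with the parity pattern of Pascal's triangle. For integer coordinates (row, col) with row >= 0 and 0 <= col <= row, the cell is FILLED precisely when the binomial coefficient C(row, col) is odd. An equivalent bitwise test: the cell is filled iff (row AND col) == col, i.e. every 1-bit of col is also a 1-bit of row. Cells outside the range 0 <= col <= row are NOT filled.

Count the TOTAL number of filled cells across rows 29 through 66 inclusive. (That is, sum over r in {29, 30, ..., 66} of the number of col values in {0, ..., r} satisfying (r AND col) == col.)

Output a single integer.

Answer: 560

Derivation:
r29=11101 pc4: +16 =16
r30=11110 pc4: +16 =32
r31=11111 pc5: +32 =64
r32=100000 pc1: +2 =66
r33=100001 pc2: +4 =70
r34=100010 pc2: +4 =74
r35=100011 pc3: +8 =82
r36=100100 pc2: +4 =86
r37=100101 pc3: +8 =94
r38=100110 pc3: +8 =102
r39=100111 pc4: +16 =118
r40=101000 pc2: +4 =122
r41=101001 pc3: +8 =130
r42=101010 pc3: +8 =138
r43=101011 pc4: +16 =154
r44=101100 pc3: +8 =162
r45=101101 pc4: +16 =178
r46=101110 pc4: +16 =194
r47=101111 pc5: +32 =226
r48=110000 pc2: +4 =230
r49=110001 pc3: +8 =238
r50=110010 pc3: +8 =246
r51=110011 pc4: +16 =262
r52=110100 pc3: +8 =270
r53=110101 pc4: +16 =286
r54=110110 pc4: +16 =302
r55=110111 pc5: +32 =334
r56=111000 pc3: +8 =342
r57=111001 pc4: +16 =358
r58=111010 pc4: +16 =374
r59=111011 pc5: +32 =406
r60=111100 pc4: +16 =422
r61=111101 pc5: +32 =454
r62=111110 pc5: +32 =486
r63=111111 pc6: +64 =550
r64=1000000 pc1: +2 =552
r65=1000001 pc2: +4 =556
r66=1000010 pc2: +4 =560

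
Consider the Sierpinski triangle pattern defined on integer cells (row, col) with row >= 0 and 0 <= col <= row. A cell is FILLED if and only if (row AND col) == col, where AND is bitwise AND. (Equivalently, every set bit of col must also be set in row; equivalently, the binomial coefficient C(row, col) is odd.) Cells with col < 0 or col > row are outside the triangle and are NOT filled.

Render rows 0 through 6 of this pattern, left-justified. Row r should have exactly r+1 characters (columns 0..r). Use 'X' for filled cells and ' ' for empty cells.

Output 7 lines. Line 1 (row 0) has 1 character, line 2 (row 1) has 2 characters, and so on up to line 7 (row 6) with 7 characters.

r0=0: X
r1=1: XX
r2=10: X X
r3=11: XXXX
r4=100: X   X
r5=101: XX  XX
r6=110: X X X X

Answer: X
XX
X X
XXXX
X   X
XX  XX
X X X X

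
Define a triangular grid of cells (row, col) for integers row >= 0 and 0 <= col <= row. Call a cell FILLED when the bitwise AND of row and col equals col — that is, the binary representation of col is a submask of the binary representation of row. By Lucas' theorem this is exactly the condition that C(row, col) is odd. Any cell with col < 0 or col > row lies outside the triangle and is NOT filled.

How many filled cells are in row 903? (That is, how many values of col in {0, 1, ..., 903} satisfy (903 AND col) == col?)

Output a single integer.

Answer: 64

Derivation:
903 in binary = 1110000111
popcount(903) = number of 1-bits in 1110000111 = 6
A col c satisfies (903 AND c) == c iff every set bit of c is also set in 903; each of the 6 set bits of 903 can independently be on or off in c.
count = 2^6 = 64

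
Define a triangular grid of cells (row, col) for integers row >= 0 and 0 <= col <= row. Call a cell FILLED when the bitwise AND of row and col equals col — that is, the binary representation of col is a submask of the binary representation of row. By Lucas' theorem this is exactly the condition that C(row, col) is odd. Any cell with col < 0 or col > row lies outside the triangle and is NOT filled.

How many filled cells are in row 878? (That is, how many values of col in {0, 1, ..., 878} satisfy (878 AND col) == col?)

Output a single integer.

878 in binary = 1101101110
popcount(878) = number of 1-bits in 1101101110 = 7
A col c satisfies (878 AND c) == c iff every set bit of c is also set in 878; each of the 7 set bits of 878 can independently be on or off in c.
count = 2^7 = 128

Answer: 128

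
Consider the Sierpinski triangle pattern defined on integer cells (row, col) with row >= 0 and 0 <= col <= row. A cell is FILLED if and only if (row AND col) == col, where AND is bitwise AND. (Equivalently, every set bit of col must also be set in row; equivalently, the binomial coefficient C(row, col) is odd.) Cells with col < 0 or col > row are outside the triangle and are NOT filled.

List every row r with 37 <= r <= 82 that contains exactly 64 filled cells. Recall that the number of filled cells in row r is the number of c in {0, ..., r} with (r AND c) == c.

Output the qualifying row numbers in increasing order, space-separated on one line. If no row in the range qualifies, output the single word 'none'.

Row r has 2^popcount(r) filled cells, so we need popcount(r) = log2(64) = 6.
Scan r = 37..82 and keep those with exactly 6 one-bits:
r=37=100101 popcount=3 -> skip
r=38=100110 popcount=3 -> skip
r=39=100111 popcount=4 -> skip
r=40=101000 popcount=2 -> skip
r=41=101001 popcount=3 -> skip
r=42=101010 popcount=3 -> skip
r=43=101011 popcount=4 -> skip
r=44=101100 popcount=3 -> skip
r=45=101101 popcount=4 -> skip
r=46=101110 popcount=4 -> skip
r=47=101111 popcount=5 -> skip
r=48=110000 popcount=2 -> skip
r=49=110001 popcount=3 -> skip
r=50=110010 popcount=3 -> skip
r=51=110011 popcount=4 -> skip
r=52=110100 popcount=3 -> skip
r=53=110101 popcount=4 -> skip
r=54=110110 popcount=4 -> skip
r=55=110111 popcount=5 -> skip
r=56=111000 popcount=3 -> skip
r=57=111001 popcount=4 -> skip
r=58=111010 popcount=4 -> skip
r=59=111011 popcount=5 -> skip
r=60=111100 popcount=4 -> skip
r=61=111101 popcount=5 -> skip
r=62=111110 popcount=5 -> skip
r=63=111111 popcount=6 -> KEEP
r=64=1000000 popcount=1 -> skip
r=65=1000001 popcount=2 -> skip
r=66=1000010 popcount=2 -> skip
r=67=1000011 popcount=3 -> skip
r=68=1000100 popcount=2 -> skip
r=69=1000101 popcount=3 -> skip
r=70=1000110 popcount=3 -> skip
r=71=1000111 popcount=4 -> skip
r=72=1001000 popcount=2 -> skip
r=73=1001001 popcount=3 -> skip
r=74=1001010 popcount=3 -> skip
r=75=1001011 popcount=4 -> skip
r=76=1001100 popcount=3 -> skip
r=77=1001101 popcount=4 -> skip
r=78=1001110 popcount=4 -> skip
r=79=1001111 popcount=5 -> skip
r=80=1010000 popcount=2 -> skip
r=81=1010001 popcount=3 -> skip
r=82=1010010 popcount=3 -> skip
Kept rows: 63

Answer: 63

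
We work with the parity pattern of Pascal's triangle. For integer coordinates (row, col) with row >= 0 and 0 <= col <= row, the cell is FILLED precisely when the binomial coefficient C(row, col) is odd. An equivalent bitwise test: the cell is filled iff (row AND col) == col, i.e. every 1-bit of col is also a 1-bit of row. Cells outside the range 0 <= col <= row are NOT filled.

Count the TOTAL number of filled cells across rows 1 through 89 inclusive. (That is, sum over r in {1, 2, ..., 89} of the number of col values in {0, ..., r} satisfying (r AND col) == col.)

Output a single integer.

r1=1 pc1: +2 =2
r2=10 pc1: +2 =4
r3=11 pc2: +4 =8
r4=100 pc1: +2 =10
r5=101 pc2: +4 =14
r6=110 pc2: +4 =18
r7=111 pc3: +8 =26
r8=1000 pc1: +2 =28
r9=1001 pc2: +4 =32
r10=1010 pc2: +4 =36
r11=1011 pc3: +8 =44
r12=1100 pc2: +4 =48
r13=1101 pc3: +8 =56
r14=1110 pc3: +8 =64
r15=1111 pc4: +16 =80
r16=10000 pc1: +2 =82
r17=10001 pc2: +4 =86
r18=10010 pc2: +4 =90
r19=10011 pc3: +8 =98
r20=10100 pc2: +4 =102
r21=10101 pc3: +8 =110
r22=10110 pc3: +8 =118
r23=10111 pc4: +16 =134
r24=11000 pc2: +4 =138
r25=11001 pc3: +8 =146
r26=11010 pc3: +8 =154
r27=11011 pc4: +16 =170
r28=11100 pc3: +8 =178
r29=11101 pc4: +16 =194
r30=11110 pc4: +16 =210
r31=11111 pc5: +32 =242
r32=100000 pc1: +2 =244
r33=100001 pc2: +4 =248
r34=100010 pc2: +4 =252
r35=100011 pc3: +8 =260
r36=100100 pc2: +4 =264
r37=100101 pc3: +8 =272
r38=100110 pc3: +8 =280
r39=100111 pc4: +16 =296
r40=101000 pc2: +4 =300
r41=101001 pc3: +8 =308
r42=101010 pc3: +8 =316
r43=101011 pc4: +16 =332
r44=101100 pc3: +8 =340
r45=101101 pc4: +16 =356
r46=101110 pc4: +16 =372
r47=101111 pc5: +32 =404
r48=110000 pc2: +4 =408
r49=110001 pc3: +8 =416
r50=110010 pc3: +8 =424
r51=110011 pc4: +16 =440
r52=110100 pc3: +8 =448
r53=110101 pc4: +16 =464
r54=110110 pc4: +16 =480
r55=110111 pc5: +32 =512
r56=111000 pc3: +8 =520
r57=111001 pc4: +16 =536
r58=111010 pc4: +16 =552
r59=111011 pc5: +32 =584
r60=111100 pc4: +16 =600
r61=111101 pc5: +32 =632
r62=111110 pc5: +32 =664
r63=111111 pc6: +64 =728
r64=1000000 pc1: +2 =730
r65=1000001 pc2: +4 =734
r66=1000010 pc2: +4 =738
r67=1000011 pc3: +8 =746
r68=1000100 pc2: +4 =750
r69=1000101 pc3: +8 =758
r70=1000110 pc3: +8 =766
r71=1000111 pc4: +16 =782
r72=1001000 pc2: +4 =786
r73=1001001 pc3: +8 =794
r74=1001010 pc3: +8 =802
r75=1001011 pc4: +16 =818
r76=1001100 pc3: +8 =826
r77=1001101 pc4: +16 =842
r78=1001110 pc4: +16 =858
r79=1001111 pc5: +32 =890
r80=1010000 pc2: +4 =894
r81=1010001 pc3: +8 =902
r82=1010010 pc3: +8 =910
r83=1010011 pc4: +16 =926
r84=1010100 pc3: +8 =934
r85=1010101 pc4: +16 =950
r86=1010110 pc4: +16 =966
r87=1010111 pc5: +32 =998
r88=1011000 pc3: +8 =1006
r89=1011001 pc4: +16 =1022

Answer: 1022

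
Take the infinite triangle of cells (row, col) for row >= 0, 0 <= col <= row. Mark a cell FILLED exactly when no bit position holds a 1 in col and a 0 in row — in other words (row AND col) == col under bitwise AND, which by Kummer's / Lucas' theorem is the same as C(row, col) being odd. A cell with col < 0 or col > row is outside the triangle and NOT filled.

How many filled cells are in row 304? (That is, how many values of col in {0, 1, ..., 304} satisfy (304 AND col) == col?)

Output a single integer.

Answer: 8

Derivation:
304 in binary = 100110000
popcount(304) = number of 1-bits in 100110000 = 3
A col c satisfies (304 AND c) == c iff every set bit of c is also set in 304; each of the 3 set bits of 304 can independently be on or off in c.
count = 2^3 = 8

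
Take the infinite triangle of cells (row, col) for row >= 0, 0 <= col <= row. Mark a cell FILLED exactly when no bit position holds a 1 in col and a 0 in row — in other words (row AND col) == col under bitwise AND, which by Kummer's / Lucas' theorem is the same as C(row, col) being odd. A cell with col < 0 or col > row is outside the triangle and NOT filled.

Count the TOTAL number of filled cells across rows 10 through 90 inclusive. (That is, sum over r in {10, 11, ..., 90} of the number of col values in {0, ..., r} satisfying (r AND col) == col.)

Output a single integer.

r10=1010 pc2: +4 =4
r11=1011 pc3: +8 =12
r12=1100 pc2: +4 =16
r13=1101 pc3: +8 =24
r14=1110 pc3: +8 =32
r15=1111 pc4: +16 =48
r16=10000 pc1: +2 =50
r17=10001 pc2: +4 =54
r18=10010 pc2: +4 =58
r19=10011 pc3: +8 =66
r20=10100 pc2: +4 =70
r21=10101 pc3: +8 =78
r22=10110 pc3: +8 =86
r23=10111 pc4: +16 =102
r24=11000 pc2: +4 =106
r25=11001 pc3: +8 =114
r26=11010 pc3: +8 =122
r27=11011 pc4: +16 =138
r28=11100 pc3: +8 =146
r29=11101 pc4: +16 =162
r30=11110 pc4: +16 =178
r31=11111 pc5: +32 =210
r32=100000 pc1: +2 =212
r33=100001 pc2: +4 =216
r34=100010 pc2: +4 =220
r35=100011 pc3: +8 =228
r36=100100 pc2: +4 =232
r37=100101 pc3: +8 =240
r38=100110 pc3: +8 =248
r39=100111 pc4: +16 =264
r40=101000 pc2: +4 =268
r41=101001 pc3: +8 =276
r42=101010 pc3: +8 =284
r43=101011 pc4: +16 =300
r44=101100 pc3: +8 =308
r45=101101 pc4: +16 =324
r46=101110 pc4: +16 =340
r47=101111 pc5: +32 =372
r48=110000 pc2: +4 =376
r49=110001 pc3: +8 =384
r50=110010 pc3: +8 =392
r51=110011 pc4: +16 =408
r52=110100 pc3: +8 =416
r53=110101 pc4: +16 =432
r54=110110 pc4: +16 =448
r55=110111 pc5: +32 =480
r56=111000 pc3: +8 =488
r57=111001 pc4: +16 =504
r58=111010 pc4: +16 =520
r59=111011 pc5: +32 =552
r60=111100 pc4: +16 =568
r61=111101 pc5: +32 =600
r62=111110 pc5: +32 =632
r63=111111 pc6: +64 =696
r64=1000000 pc1: +2 =698
r65=1000001 pc2: +4 =702
r66=1000010 pc2: +4 =706
r67=1000011 pc3: +8 =714
r68=1000100 pc2: +4 =718
r69=1000101 pc3: +8 =726
r70=1000110 pc3: +8 =734
r71=1000111 pc4: +16 =750
r72=1001000 pc2: +4 =754
r73=1001001 pc3: +8 =762
r74=1001010 pc3: +8 =770
r75=1001011 pc4: +16 =786
r76=1001100 pc3: +8 =794
r77=1001101 pc4: +16 =810
r78=1001110 pc4: +16 =826
r79=1001111 pc5: +32 =858
r80=1010000 pc2: +4 =862
r81=1010001 pc3: +8 =870
r82=1010010 pc3: +8 =878
r83=1010011 pc4: +16 =894
r84=1010100 pc3: +8 =902
r85=1010101 pc4: +16 =918
r86=1010110 pc4: +16 =934
r87=1010111 pc5: +32 =966
r88=1011000 pc3: +8 =974
r89=1011001 pc4: +16 =990
r90=1011010 pc4: +16 =1006

Answer: 1006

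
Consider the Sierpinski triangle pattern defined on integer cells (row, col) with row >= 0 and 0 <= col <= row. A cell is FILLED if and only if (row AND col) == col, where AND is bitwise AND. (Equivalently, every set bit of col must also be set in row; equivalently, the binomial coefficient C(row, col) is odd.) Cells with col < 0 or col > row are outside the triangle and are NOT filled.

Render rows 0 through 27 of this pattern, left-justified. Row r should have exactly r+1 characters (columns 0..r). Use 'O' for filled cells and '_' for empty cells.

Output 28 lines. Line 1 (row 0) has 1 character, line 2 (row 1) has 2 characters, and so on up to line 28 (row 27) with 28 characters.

r0=0: O
r1=1: OO
r2=10: O_O
r3=11: OOOO
r4=100: O___O
r5=101: OO__OO
r6=110: O_O_O_O
r7=111: OOOOOOOO
r8=1000: O_______O
r9=1001: OO______OO
r10=1010: O_O_____O_O
r11=1011: OOOO____OOOO
r12=1100: O___O___O___O
r13=1101: OO__OO__OO__OO
r14=1110: O_O_O_O_O_O_O_O
r15=1111: OOOOOOOOOOOOOOOO
r16=10000: O_______________O
r17=10001: OO______________OO
r18=10010: O_O_____________O_O
r19=10011: OOOO____________OOOO
r20=10100: O___O___________O___O
r21=10101: OO__OO__________OO__OO
r22=10110: O_O_O_O_________O_O_O_O
r23=10111: OOOOOOOO________OOOOOOOO
r24=11000: O_______O_______O_______O
r25=11001: OO______OO______OO______OO
r26=11010: O_O_____O_O_____O_O_____O_O
r27=11011: OOOO____OOOO____OOOO____OOOO

Answer: O
OO
O_O
OOOO
O___O
OO__OO
O_O_O_O
OOOOOOOO
O_______O
OO______OO
O_O_____O_O
OOOO____OOOO
O___O___O___O
OO__OO__OO__OO
O_O_O_O_O_O_O_O
OOOOOOOOOOOOOOOO
O_______________O
OO______________OO
O_O_____________O_O
OOOO____________OOOO
O___O___________O___O
OO__OO__________OO__OO
O_O_O_O_________O_O_O_O
OOOOOOOO________OOOOOOOO
O_______O_______O_______O
OO______OO______OO______OO
O_O_____O_O_____O_O_____O_O
OOOO____OOOO____OOOO____OOOO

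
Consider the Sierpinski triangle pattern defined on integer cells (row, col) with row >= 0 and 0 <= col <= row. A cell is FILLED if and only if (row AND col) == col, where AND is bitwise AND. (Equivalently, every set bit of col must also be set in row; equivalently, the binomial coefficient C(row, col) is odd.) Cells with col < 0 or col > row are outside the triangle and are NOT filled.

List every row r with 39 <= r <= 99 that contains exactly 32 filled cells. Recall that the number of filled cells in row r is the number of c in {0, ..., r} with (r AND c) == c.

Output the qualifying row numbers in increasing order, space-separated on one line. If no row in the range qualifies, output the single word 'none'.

Answer: 47 55 59 61 62 79 87 91 93 94

Derivation:
Row r has 2^popcount(r) filled cells, so we need popcount(r) = log2(32) = 5.
Scan r = 39..99 and keep those with exactly 5 one-bits:
r=39=100111 popcount=4 -> skip
r=40=101000 popcount=2 -> skip
r=41=101001 popcount=3 -> skip
r=42=101010 popcount=3 -> skip
r=43=101011 popcount=4 -> skip
r=44=101100 popcount=3 -> skip
r=45=101101 popcount=4 -> skip
r=46=101110 popcount=4 -> skip
r=47=101111 popcount=5 -> KEEP
r=48=110000 popcount=2 -> skip
r=49=110001 popcount=3 -> skip
r=50=110010 popcount=3 -> skip
r=51=110011 popcount=4 -> skip
r=52=110100 popcount=3 -> skip
r=53=110101 popcount=4 -> skip
r=54=110110 popcount=4 -> skip
r=55=110111 popcount=5 -> KEEP
r=56=111000 popcount=3 -> skip
r=57=111001 popcount=4 -> skip
r=58=111010 popcount=4 -> skip
r=59=111011 popcount=5 -> KEEP
r=60=111100 popcount=4 -> skip
r=61=111101 popcount=5 -> KEEP
r=62=111110 popcount=5 -> KEEP
r=63=111111 popcount=6 -> skip
r=64=1000000 popcount=1 -> skip
r=65=1000001 popcount=2 -> skip
r=66=1000010 popcount=2 -> skip
r=67=1000011 popcount=3 -> skip
r=68=1000100 popcount=2 -> skip
r=69=1000101 popcount=3 -> skip
r=70=1000110 popcount=3 -> skip
r=71=1000111 popcount=4 -> skip
r=72=1001000 popcount=2 -> skip
r=73=1001001 popcount=3 -> skip
r=74=1001010 popcount=3 -> skip
r=75=1001011 popcount=4 -> skip
r=76=1001100 popcount=3 -> skip
r=77=1001101 popcount=4 -> skip
r=78=1001110 popcount=4 -> skip
r=79=1001111 popcount=5 -> KEEP
r=80=1010000 popcount=2 -> skip
r=81=1010001 popcount=3 -> skip
r=82=1010010 popcount=3 -> skip
r=83=1010011 popcount=4 -> skip
r=84=1010100 popcount=3 -> skip
r=85=1010101 popcount=4 -> skip
r=86=1010110 popcount=4 -> skip
r=87=1010111 popcount=5 -> KEEP
r=88=1011000 popcount=3 -> skip
r=89=1011001 popcount=4 -> skip
r=90=1011010 popcount=4 -> skip
r=91=1011011 popcount=5 -> KEEP
r=92=1011100 popcount=4 -> skip
r=93=1011101 popcount=5 -> KEEP
r=94=1011110 popcount=5 -> KEEP
r=95=1011111 popcount=6 -> skip
r=96=1100000 popcount=2 -> skip
r=97=1100001 popcount=3 -> skip
r=98=1100010 popcount=3 -> skip
r=99=1100011 popcount=4 -> skip
Kept rows: 47 55 59 61 62 79 87 91 93 94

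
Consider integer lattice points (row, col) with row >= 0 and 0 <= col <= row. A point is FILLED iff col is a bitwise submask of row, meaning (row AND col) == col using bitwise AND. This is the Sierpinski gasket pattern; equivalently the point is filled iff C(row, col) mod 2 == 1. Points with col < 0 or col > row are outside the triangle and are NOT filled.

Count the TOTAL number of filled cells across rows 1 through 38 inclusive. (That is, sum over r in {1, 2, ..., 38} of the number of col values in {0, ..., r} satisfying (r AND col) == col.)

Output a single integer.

Answer: 280

Derivation:
r1=1 pc1: +2 =2
r2=10 pc1: +2 =4
r3=11 pc2: +4 =8
r4=100 pc1: +2 =10
r5=101 pc2: +4 =14
r6=110 pc2: +4 =18
r7=111 pc3: +8 =26
r8=1000 pc1: +2 =28
r9=1001 pc2: +4 =32
r10=1010 pc2: +4 =36
r11=1011 pc3: +8 =44
r12=1100 pc2: +4 =48
r13=1101 pc3: +8 =56
r14=1110 pc3: +8 =64
r15=1111 pc4: +16 =80
r16=10000 pc1: +2 =82
r17=10001 pc2: +4 =86
r18=10010 pc2: +4 =90
r19=10011 pc3: +8 =98
r20=10100 pc2: +4 =102
r21=10101 pc3: +8 =110
r22=10110 pc3: +8 =118
r23=10111 pc4: +16 =134
r24=11000 pc2: +4 =138
r25=11001 pc3: +8 =146
r26=11010 pc3: +8 =154
r27=11011 pc4: +16 =170
r28=11100 pc3: +8 =178
r29=11101 pc4: +16 =194
r30=11110 pc4: +16 =210
r31=11111 pc5: +32 =242
r32=100000 pc1: +2 =244
r33=100001 pc2: +4 =248
r34=100010 pc2: +4 =252
r35=100011 pc3: +8 =260
r36=100100 pc2: +4 =264
r37=100101 pc3: +8 =272
r38=100110 pc3: +8 =280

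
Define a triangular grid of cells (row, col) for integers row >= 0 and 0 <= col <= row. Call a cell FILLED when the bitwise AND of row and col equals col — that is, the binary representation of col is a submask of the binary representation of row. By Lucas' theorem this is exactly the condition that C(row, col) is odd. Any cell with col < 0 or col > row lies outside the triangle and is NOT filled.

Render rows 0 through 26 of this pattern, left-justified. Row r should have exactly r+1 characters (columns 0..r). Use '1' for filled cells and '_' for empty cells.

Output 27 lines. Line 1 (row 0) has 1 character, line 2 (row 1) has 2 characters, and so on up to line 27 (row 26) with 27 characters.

r0=0: 1
r1=1: 11
r2=10: 1_1
r3=11: 1111
r4=100: 1___1
r5=101: 11__11
r6=110: 1_1_1_1
r7=111: 11111111
r8=1000: 1_______1
r9=1001: 11______11
r10=1010: 1_1_____1_1
r11=1011: 1111____1111
r12=1100: 1___1___1___1
r13=1101: 11__11__11__11
r14=1110: 1_1_1_1_1_1_1_1
r15=1111: 1111111111111111
r16=10000: 1_______________1
r17=10001: 11______________11
r18=10010: 1_1_____________1_1
r19=10011: 1111____________1111
r20=10100: 1___1___________1___1
r21=10101: 11__11__________11__11
r22=10110: 1_1_1_1_________1_1_1_1
r23=10111: 11111111________11111111
r24=11000: 1_______1_______1_______1
r25=11001: 11______11______11______11
r26=11010: 1_1_____1_1_____1_1_____1_1

Answer: 1
11
1_1
1111
1___1
11__11
1_1_1_1
11111111
1_______1
11______11
1_1_____1_1
1111____1111
1___1___1___1
11__11__11__11
1_1_1_1_1_1_1_1
1111111111111111
1_______________1
11______________11
1_1_____________1_1
1111____________1111
1___1___________1___1
11__11__________11__11
1_1_1_1_________1_1_1_1
11111111________11111111
1_______1_______1_______1
11______11______11______11
1_1_____1_1_____1_1_____1_1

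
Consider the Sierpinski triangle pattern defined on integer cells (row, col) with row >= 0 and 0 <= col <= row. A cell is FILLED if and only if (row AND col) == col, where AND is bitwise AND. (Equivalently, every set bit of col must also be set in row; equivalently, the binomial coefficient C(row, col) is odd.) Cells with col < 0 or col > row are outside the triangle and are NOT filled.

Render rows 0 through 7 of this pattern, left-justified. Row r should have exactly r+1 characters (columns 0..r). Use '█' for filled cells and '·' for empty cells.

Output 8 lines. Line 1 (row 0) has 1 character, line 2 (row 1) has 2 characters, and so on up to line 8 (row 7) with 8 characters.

r0=0: █
r1=1: ██
r2=10: █·█
r3=11: ████
r4=100: █···█
r5=101: ██··██
r6=110: █·█·█·█
r7=111: ████████

Answer: █
██
█·█
████
█···█
██··██
█·█·█·█
████████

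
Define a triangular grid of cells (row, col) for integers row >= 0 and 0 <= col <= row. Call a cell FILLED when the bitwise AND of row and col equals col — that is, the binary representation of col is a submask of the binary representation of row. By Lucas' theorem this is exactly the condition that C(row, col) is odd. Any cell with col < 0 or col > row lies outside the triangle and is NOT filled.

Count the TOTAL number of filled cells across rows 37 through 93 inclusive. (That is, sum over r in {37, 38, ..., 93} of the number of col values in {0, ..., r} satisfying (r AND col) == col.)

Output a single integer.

r37=100101 pc3: +8 =8
r38=100110 pc3: +8 =16
r39=100111 pc4: +16 =32
r40=101000 pc2: +4 =36
r41=101001 pc3: +8 =44
r42=101010 pc3: +8 =52
r43=101011 pc4: +16 =68
r44=101100 pc3: +8 =76
r45=101101 pc4: +16 =92
r46=101110 pc4: +16 =108
r47=101111 pc5: +32 =140
r48=110000 pc2: +4 =144
r49=110001 pc3: +8 =152
r50=110010 pc3: +8 =160
r51=110011 pc4: +16 =176
r52=110100 pc3: +8 =184
r53=110101 pc4: +16 =200
r54=110110 pc4: +16 =216
r55=110111 pc5: +32 =248
r56=111000 pc3: +8 =256
r57=111001 pc4: +16 =272
r58=111010 pc4: +16 =288
r59=111011 pc5: +32 =320
r60=111100 pc4: +16 =336
r61=111101 pc5: +32 =368
r62=111110 pc5: +32 =400
r63=111111 pc6: +64 =464
r64=1000000 pc1: +2 =466
r65=1000001 pc2: +4 =470
r66=1000010 pc2: +4 =474
r67=1000011 pc3: +8 =482
r68=1000100 pc2: +4 =486
r69=1000101 pc3: +8 =494
r70=1000110 pc3: +8 =502
r71=1000111 pc4: +16 =518
r72=1001000 pc2: +4 =522
r73=1001001 pc3: +8 =530
r74=1001010 pc3: +8 =538
r75=1001011 pc4: +16 =554
r76=1001100 pc3: +8 =562
r77=1001101 pc4: +16 =578
r78=1001110 pc4: +16 =594
r79=1001111 pc5: +32 =626
r80=1010000 pc2: +4 =630
r81=1010001 pc3: +8 =638
r82=1010010 pc3: +8 =646
r83=1010011 pc4: +16 =662
r84=1010100 pc3: +8 =670
r85=1010101 pc4: +16 =686
r86=1010110 pc4: +16 =702
r87=1010111 pc5: +32 =734
r88=1011000 pc3: +8 =742
r89=1011001 pc4: +16 =758
r90=1011010 pc4: +16 =774
r91=1011011 pc5: +32 =806
r92=1011100 pc4: +16 =822
r93=1011101 pc5: +32 =854

Answer: 854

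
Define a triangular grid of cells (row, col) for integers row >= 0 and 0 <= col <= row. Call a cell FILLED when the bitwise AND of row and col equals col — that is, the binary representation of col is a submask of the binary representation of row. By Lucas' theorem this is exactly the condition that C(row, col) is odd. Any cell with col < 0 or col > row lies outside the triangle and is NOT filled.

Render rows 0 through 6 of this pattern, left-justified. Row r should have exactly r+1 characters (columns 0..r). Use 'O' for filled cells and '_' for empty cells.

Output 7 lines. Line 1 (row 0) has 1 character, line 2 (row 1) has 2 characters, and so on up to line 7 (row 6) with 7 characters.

Answer: O
OO
O_O
OOOO
O___O
OO__OO
O_O_O_O

Derivation:
r0=0: O
r1=1: OO
r2=10: O_O
r3=11: OOOO
r4=100: O___O
r5=101: OO__OO
r6=110: O_O_O_O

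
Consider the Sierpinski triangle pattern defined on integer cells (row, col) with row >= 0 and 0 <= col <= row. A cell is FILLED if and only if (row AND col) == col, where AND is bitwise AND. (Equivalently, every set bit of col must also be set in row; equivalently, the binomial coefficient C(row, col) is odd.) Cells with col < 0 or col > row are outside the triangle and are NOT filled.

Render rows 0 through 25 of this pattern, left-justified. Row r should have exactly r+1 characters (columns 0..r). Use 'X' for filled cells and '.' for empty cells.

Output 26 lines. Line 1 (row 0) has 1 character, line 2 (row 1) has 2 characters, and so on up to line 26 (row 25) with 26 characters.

Answer: X
XX
X.X
XXXX
X...X
XX..XX
X.X.X.X
XXXXXXXX
X.......X
XX......XX
X.X.....X.X
XXXX....XXXX
X...X...X...X
XX..XX..XX..XX
X.X.X.X.X.X.X.X
XXXXXXXXXXXXXXXX
X...............X
XX..............XX
X.X.............X.X
XXXX............XXXX
X...X...........X...X
XX..XX..........XX..XX
X.X.X.X.........X.X.X.X
XXXXXXXX........XXXXXXXX
X.......X.......X.......X
XX......XX......XX......XX

Derivation:
r0=0: X
r1=1: XX
r2=10: X.X
r3=11: XXXX
r4=100: X...X
r5=101: XX..XX
r6=110: X.X.X.X
r7=111: XXXXXXXX
r8=1000: X.......X
r9=1001: XX......XX
r10=1010: X.X.....X.X
r11=1011: XXXX....XXXX
r12=1100: X...X...X...X
r13=1101: XX..XX..XX..XX
r14=1110: X.X.X.X.X.X.X.X
r15=1111: XXXXXXXXXXXXXXXX
r16=10000: X...............X
r17=10001: XX..............XX
r18=10010: X.X.............X.X
r19=10011: XXXX............XXXX
r20=10100: X...X...........X...X
r21=10101: XX..XX..........XX..XX
r22=10110: X.X.X.X.........X.X.X.X
r23=10111: XXXXXXXX........XXXXXXXX
r24=11000: X.......X.......X.......X
r25=11001: XX......XX......XX......XX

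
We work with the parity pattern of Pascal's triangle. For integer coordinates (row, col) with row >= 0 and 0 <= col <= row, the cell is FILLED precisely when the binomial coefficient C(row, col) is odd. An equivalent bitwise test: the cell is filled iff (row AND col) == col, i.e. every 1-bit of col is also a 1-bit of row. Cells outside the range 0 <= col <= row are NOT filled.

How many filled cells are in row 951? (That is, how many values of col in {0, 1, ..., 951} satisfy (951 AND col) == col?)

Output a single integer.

951 in binary = 1110110111
popcount(951) = number of 1-bits in 1110110111 = 8
A col c satisfies (951 AND c) == c iff every set bit of c is also set in 951; each of the 8 set bits of 951 can independently be on or off in c.
count = 2^8 = 256

Answer: 256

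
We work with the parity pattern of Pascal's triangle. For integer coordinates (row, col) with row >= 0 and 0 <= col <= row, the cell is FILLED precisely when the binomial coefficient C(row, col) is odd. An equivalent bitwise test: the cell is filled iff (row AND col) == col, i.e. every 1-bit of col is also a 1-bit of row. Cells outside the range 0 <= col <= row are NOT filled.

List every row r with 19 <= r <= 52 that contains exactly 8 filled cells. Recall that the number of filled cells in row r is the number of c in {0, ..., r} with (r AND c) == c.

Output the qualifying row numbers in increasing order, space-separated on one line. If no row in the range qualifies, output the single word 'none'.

Answer: 19 21 22 25 26 28 35 37 38 41 42 44 49 50 52

Derivation:
Row r has 2^popcount(r) filled cells, so we need popcount(r) = log2(8) = 3.
Scan r = 19..52 and keep those with exactly 3 one-bits:
r=19=10011 popcount=3 -> KEEP
r=20=10100 popcount=2 -> skip
r=21=10101 popcount=3 -> KEEP
r=22=10110 popcount=3 -> KEEP
r=23=10111 popcount=4 -> skip
r=24=11000 popcount=2 -> skip
r=25=11001 popcount=3 -> KEEP
r=26=11010 popcount=3 -> KEEP
r=27=11011 popcount=4 -> skip
r=28=11100 popcount=3 -> KEEP
r=29=11101 popcount=4 -> skip
r=30=11110 popcount=4 -> skip
r=31=11111 popcount=5 -> skip
r=32=100000 popcount=1 -> skip
r=33=100001 popcount=2 -> skip
r=34=100010 popcount=2 -> skip
r=35=100011 popcount=3 -> KEEP
r=36=100100 popcount=2 -> skip
r=37=100101 popcount=3 -> KEEP
r=38=100110 popcount=3 -> KEEP
r=39=100111 popcount=4 -> skip
r=40=101000 popcount=2 -> skip
r=41=101001 popcount=3 -> KEEP
r=42=101010 popcount=3 -> KEEP
r=43=101011 popcount=4 -> skip
r=44=101100 popcount=3 -> KEEP
r=45=101101 popcount=4 -> skip
r=46=101110 popcount=4 -> skip
r=47=101111 popcount=5 -> skip
r=48=110000 popcount=2 -> skip
r=49=110001 popcount=3 -> KEEP
r=50=110010 popcount=3 -> KEEP
r=51=110011 popcount=4 -> skip
r=52=110100 popcount=3 -> KEEP
Kept rows: 19 21 22 25 26 28 35 37 38 41 42 44 49 50 52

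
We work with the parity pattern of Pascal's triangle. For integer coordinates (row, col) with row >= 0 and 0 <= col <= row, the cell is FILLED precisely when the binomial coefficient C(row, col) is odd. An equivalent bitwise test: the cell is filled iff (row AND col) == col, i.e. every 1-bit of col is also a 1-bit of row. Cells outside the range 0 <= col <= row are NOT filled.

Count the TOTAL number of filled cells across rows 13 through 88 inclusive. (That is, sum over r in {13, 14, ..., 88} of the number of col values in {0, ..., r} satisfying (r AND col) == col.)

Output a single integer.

Answer: 958

Derivation:
r13=1101 pc3: +8 =8
r14=1110 pc3: +8 =16
r15=1111 pc4: +16 =32
r16=10000 pc1: +2 =34
r17=10001 pc2: +4 =38
r18=10010 pc2: +4 =42
r19=10011 pc3: +8 =50
r20=10100 pc2: +4 =54
r21=10101 pc3: +8 =62
r22=10110 pc3: +8 =70
r23=10111 pc4: +16 =86
r24=11000 pc2: +4 =90
r25=11001 pc3: +8 =98
r26=11010 pc3: +8 =106
r27=11011 pc4: +16 =122
r28=11100 pc3: +8 =130
r29=11101 pc4: +16 =146
r30=11110 pc4: +16 =162
r31=11111 pc5: +32 =194
r32=100000 pc1: +2 =196
r33=100001 pc2: +4 =200
r34=100010 pc2: +4 =204
r35=100011 pc3: +8 =212
r36=100100 pc2: +4 =216
r37=100101 pc3: +8 =224
r38=100110 pc3: +8 =232
r39=100111 pc4: +16 =248
r40=101000 pc2: +4 =252
r41=101001 pc3: +8 =260
r42=101010 pc3: +8 =268
r43=101011 pc4: +16 =284
r44=101100 pc3: +8 =292
r45=101101 pc4: +16 =308
r46=101110 pc4: +16 =324
r47=101111 pc5: +32 =356
r48=110000 pc2: +4 =360
r49=110001 pc3: +8 =368
r50=110010 pc3: +8 =376
r51=110011 pc4: +16 =392
r52=110100 pc3: +8 =400
r53=110101 pc4: +16 =416
r54=110110 pc4: +16 =432
r55=110111 pc5: +32 =464
r56=111000 pc3: +8 =472
r57=111001 pc4: +16 =488
r58=111010 pc4: +16 =504
r59=111011 pc5: +32 =536
r60=111100 pc4: +16 =552
r61=111101 pc5: +32 =584
r62=111110 pc5: +32 =616
r63=111111 pc6: +64 =680
r64=1000000 pc1: +2 =682
r65=1000001 pc2: +4 =686
r66=1000010 pc2: +4 =690
r67=1000011 pc3: +8 =698
r68=1000100 pc2: +4 =702
r69=1000101 pc3: +8 =710
r70=1000110 pc3: +8 =718
r71=1000111 pc4: +16 =734
r72=1001000 pc2: +4 =738
r73=1001001 pc3: +8 =746
r74=1001010 pc3: +8 =754
r75=1001011 pc4: +16 =770
r76=1001100 pc3: +8 =778
r77=1001101 pc4: +16 =794
r78=1001110 pc4: +16 =810
r79=1001111 pc5: +32 =842
r80=1010000 pc2: +4 =846
r81=1010001 pc3: +8 =854
r82=1010010 pc3: +8 =862
r83=1010011 pc4: +16 =878
r84=1010100 pc3: +8 =886
r85=1010101 pc4: +16 =902
r86=1010110 pc4: +16 =918
r87=1010111 pc5: +32 =950
r88=1011000 pc3: +8 =958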